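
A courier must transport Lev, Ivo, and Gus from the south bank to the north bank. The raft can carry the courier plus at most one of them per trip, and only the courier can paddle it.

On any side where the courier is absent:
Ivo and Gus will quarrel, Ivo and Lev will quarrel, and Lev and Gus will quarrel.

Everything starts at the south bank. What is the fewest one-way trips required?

impossible

Whatever the first load, the items left behind include a forbidden pair without the courier. No opening move is safe, so no plan exists.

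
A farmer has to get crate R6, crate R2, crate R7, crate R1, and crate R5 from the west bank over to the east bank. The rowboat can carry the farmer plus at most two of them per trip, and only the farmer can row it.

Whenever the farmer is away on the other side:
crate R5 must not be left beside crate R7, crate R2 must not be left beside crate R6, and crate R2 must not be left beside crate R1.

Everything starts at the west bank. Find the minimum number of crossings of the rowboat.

Counting alone: the farmer can take at most 2 across per trip to the east bank, so moving all 5 needs at least 3 loaded trips out, with a return between consecutive ones — at least 5 crossings.
The plan below uses exactly 5 crossings, so it is optimal:
1. Farmer goes to the east bank with crate R2 and crate R7.  [the west bank: crate R1, crate R5, crate R6 | the east bank: crate R2, crate R7]
2. Farmer goes back to the west bank alone.  [the west bank: crate R1, crate R5, crate R6 | the east bank: crate R2, crate R7]
3. Farmer goes to the east bank with crate R1 and crate R6.  [the west bank: crate R5 | the east bank: crate R1, crate R2, crate R6, crate R7]
4. Farmer goes back to the west bank with crate R2.  [the west bank: crate R2, crate R5 | the east bank: crate R1, crate R6, crate R7]
5. Farmer goes to the east bank with crate R2 and crate R5.  [the west bank: — | the east bank: crate R1, crate R2, crate R5, crate R6, crate R7]

5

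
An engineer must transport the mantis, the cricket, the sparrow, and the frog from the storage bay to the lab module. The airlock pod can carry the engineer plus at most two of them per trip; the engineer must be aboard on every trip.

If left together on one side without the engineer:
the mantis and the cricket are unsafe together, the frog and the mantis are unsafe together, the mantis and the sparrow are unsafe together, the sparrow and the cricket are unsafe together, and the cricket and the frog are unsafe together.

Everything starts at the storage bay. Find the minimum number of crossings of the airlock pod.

5

Counting alone: the engineer can take at most 2 across per trip to the lab module, so moving all 4 needs at least 2 loaded trips out, with a return between consecutive ones — at least 3 crossings.
The safety rule pushes this higher. Following every safe sequence of crossings, the most of the 4 that can be at the lab module as the airlock pod arrives there on crossing 3 is 3 — never all 4.
So no plan with fewer than 5 crossings exists, and this one achieves 5:
1. Engineer goes to the lab module with the cricket and the mantis.
2. Engineer goes back to the storage bay with the mantis.
3. Engineer goes to the lab module with the frog and the sparrow.
4. Engineer goes back to the storage bay with the cricket.
5. Engineer goes to the lab module with the cricket and the mantis.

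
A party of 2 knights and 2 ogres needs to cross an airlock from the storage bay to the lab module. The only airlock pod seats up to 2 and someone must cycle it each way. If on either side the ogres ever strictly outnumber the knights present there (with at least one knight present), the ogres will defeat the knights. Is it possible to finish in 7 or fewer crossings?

Yes — this plan uses 5 crossings (≤ 7):
1. 2 ogres → the lab module.  (the storage bay: 2K 0O; the lab module: 0K 2O)
2. 1 ogre ← the storage bay.  (the storage bay: 2K 1O; the lab module: 0K 1O)
3. 2 knights → the lab module.  (the storage bay: 0K 1O; the lab module: 2K 1O)
4. 1 ogre ← the storage bay.  (the storage bay: 0K 2O; the lab module: 2K 0O)
5. 2 ogres → the lab module.  (the storage bay: 0K 0O; the lab module: 2K 2O)

Yes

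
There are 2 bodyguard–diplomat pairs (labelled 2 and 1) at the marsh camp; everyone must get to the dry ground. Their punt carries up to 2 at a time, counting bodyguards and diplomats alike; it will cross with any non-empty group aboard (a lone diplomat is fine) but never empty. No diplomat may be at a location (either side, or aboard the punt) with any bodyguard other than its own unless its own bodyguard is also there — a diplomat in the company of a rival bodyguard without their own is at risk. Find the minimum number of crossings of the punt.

Counting alone: each trip to the dry ground takes at most 2 across and each return brings at least 1 back, so after t trips out (and t−1 returns) at most 2t − (t−1) of the 4 are across; that first reaches 4 at t = 3, so at least 5 crossings are needed.
The plan below uses exactly 5 crossings, so it is optimal:
1. bodyguard 2 and diplomat 2 cross → the dry ground.
2. bodyguard 2 crosses ← the marsh camp.
3. bodyguard 1 and bodyguard 2 cross → the dry ground.
4. bodyguard 1 crosses ← the marsh camp.
5. bodyguard 1 and diplomat 1 cross → the dry ground.

5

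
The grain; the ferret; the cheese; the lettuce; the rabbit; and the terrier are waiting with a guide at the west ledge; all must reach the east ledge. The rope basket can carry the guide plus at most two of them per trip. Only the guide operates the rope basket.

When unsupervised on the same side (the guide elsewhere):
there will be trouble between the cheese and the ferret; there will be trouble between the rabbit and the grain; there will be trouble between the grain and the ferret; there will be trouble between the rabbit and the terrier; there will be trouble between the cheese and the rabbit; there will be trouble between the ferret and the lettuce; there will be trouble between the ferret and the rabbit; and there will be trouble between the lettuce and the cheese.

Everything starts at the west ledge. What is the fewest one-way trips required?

Whatever the first load, the items left behind include a forbidden pair without the guide. No opening move is safe, so no plan exists.

impossible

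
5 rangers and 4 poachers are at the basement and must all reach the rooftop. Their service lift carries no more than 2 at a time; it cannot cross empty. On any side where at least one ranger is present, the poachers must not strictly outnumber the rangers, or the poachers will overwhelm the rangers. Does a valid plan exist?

Yes

1. 2 poachers → the rooftop.  (the basement: 5R 2P; the rooftop: 0R 2P)
2. 1 poacher ← the basement.  (the basement: 5R 3P; the rooftop: 0R 1P)
3. 2 poachers → the rooftop.  (the basement: 5R 1P; the rooftop: 0R 3P)
4. 1 poacher ← the basement.  (the basement: 5R 2P; the rooftop: 0R 2P)
5. 2 rangers → the rooftop.  (the basement: 3R 2P; the rooftop: 2R 2P)
6. 1 poacher ← the basement.  (the basement: 3R 3P; the rooftop: 2R 1P)
7. 1 ranger and 1 poacher → the rooftop.  (the basement: 2R 2P; the rooftop: 3R 2P)
8. 1 ranger ← the basement.  (the basement: 3R 2P; the rooftop: 2R 2P)
9. 1 ranger and 1 poacher → the rooftop.  (the basement: 2R 1P; the rooftop: 3R 3P)
10. 1 poacher ← the basement.  (the basement: 2R 2P; the rooftop: 3R 2P)
11. 1 ranger and 1 poacher → the rooftop.  (the basement: 1R 1P; the rooftop: 4R 3P)
12. 1 ranger ← the basement.  (the basement: 2R 1P; the rooftop: 3R 3P)
13. 1 ranger and 1 poacher → the rooftop.  (the basement: 1R 0P; the rooftop: 4R 4P)
14. 1 poacher ← the basement.  (the basement: 1R 1P; the rooftop: 4R 3P)
15. 1 ranger and 1 poacher → the rooftop.  (the basement: 0R 0P; the rooftop: 5R 4P)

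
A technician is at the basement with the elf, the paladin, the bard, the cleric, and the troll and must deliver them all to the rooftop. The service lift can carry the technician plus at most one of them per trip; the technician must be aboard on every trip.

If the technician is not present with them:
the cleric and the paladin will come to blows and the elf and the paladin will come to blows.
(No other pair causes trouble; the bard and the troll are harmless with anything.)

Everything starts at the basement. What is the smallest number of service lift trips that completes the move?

11

Counting alone: the technician can take at most 1 across per trip to the rooftop, so moving all 5 needs at least 5 loaded trips out, with a return between consecutive ones — at least 9 crossings.
The safety rule pushes this higher. Following every safe sequence of crossings, the most of the 5 that can be at the rooftop as the service lift arrives there on crossing 9 is 4 — never all 5.
So no plan with fewer than 11 crossings exists, and this one achieves 11:
1. Technician goes to the rooftop with the paladin.  [the basement: the bard, the cleric, the elf, the troll | the rooftop: the paladin]
2. Technician goes back to the basement alone.  [the basement: the bard, the cleric, the elf, the troll | the rooftop: the paladin]
3. Technician goes to the rooftop with the elf.  [the basement: the bard, the cleric, the troll | the rooftop: the elf, the paladin]
4. Technician goes back to the basement with the paladin.  [the basement: the bard, the cleric, the paladin, the troll | the rooftop: the elf]
5. Technician goes to the rooftop with the cleric.  [the basement: the bard, the paladin, the troll | the rooftop: the cleric, the elf]
6. Technician goes back to the basement alone.  [the basement: the bard, the paladin, the troll | the rooftop: the cleric, the elf]
7. Technician goes to the rooftop with the bard.  [the basement: the paladin, the troll | the rooftop: the bard, the cleric, the elf]
8. Technician goes back to the basement alone.  [the basement: the paladin, the troll | the rooftop: the bard, the cleric, the elf]
9. Technician goes to the rooftop with the troll.  [the basement: the paladin | the rooftop: the bard, the cleric, the elf, the troll]
10. Technician goes back to the basement alone.  [the basement: the paladin | the rooftop: the bard, the cleric, the elf, the troll]
11. Technician goes to the rooftop with the paladin.  [the basement: — | the rooftop: the bard, the cleric, the elf, the paladin, the troll]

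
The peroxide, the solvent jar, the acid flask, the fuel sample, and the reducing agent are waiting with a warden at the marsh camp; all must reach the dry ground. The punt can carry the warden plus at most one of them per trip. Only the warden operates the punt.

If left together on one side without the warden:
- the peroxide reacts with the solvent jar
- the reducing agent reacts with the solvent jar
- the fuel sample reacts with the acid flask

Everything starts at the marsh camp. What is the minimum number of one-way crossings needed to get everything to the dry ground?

impossible

Whatever the first load, the items left behind include a forbidden pair without the warden. No opening move is safe, so no plan exists.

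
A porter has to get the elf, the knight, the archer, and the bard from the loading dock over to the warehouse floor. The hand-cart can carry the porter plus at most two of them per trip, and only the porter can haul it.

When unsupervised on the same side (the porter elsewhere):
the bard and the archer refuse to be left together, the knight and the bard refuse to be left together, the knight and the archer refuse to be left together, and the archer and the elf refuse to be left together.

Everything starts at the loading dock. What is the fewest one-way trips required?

5

Counting alone: the porter can take at most 2 across per trip to the warehouse floor, so moving all 4 needs at least 2 loaded trips out, with a return between consecutive ones — at least 3 crossings.
The safety rule pushes this higher. Following every safe sequence of crossings, the most of the 4 that can be at the warehouse floor as the hand-cart arrives there on crossing 3 is 3 — never all 4.
So no plan with fewer than 5 crossings exists, and this one achieves 5:
1. Porter goes to the warehouse floor with the archer and the knight.
2. Porter goes back to the loading dock with the knight.
3. Porter goes to the warehouse floor with the elf and the knight.
4. Porter goes back to the loading dock with the archer.
5. Porter goes to the warehouse floor with the archer and the bard.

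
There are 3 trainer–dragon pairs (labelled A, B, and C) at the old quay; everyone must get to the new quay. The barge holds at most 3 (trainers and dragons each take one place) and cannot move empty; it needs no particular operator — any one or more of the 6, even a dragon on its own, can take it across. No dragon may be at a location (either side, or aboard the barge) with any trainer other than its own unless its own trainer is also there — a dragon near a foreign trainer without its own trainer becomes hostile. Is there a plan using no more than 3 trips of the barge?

No

Counting alone: each trip to the new quay takes at most 3 across and each return brings at least 1 back, so after t trips out (and t−1 returns) at most 3t − (t−1) of the 6 are across; that first reaches 6 at t = 3, so at least 5 crossings are needed.
Since 3 < 5, 3 crossings cannot be enough. (The shortest complete plan in fact takes 5:)
1. dragon A and trainer A cross → the new quay.
2. trainer A crosses ← the old quay.
3. trainer A, trainer B, and trainer C cross → the new quay.
4. dragon A crosses ← the old quay.
5. dragon A, dragon B, and dragon C cross → the new quay.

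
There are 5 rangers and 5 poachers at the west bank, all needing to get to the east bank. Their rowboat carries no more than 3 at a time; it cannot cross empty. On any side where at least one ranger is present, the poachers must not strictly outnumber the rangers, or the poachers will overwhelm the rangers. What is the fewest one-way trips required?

Counting alone: each trip to the east bank takes at most 3 across and each return brings at least 1 back, so after t trips out (and t−1 returns) at most 3t − (t−1) of the 10 are across; that first reaches 10 at t = 5, so at least 9 crossings are needed.
The safety rule pushes this higher. Following every safe sequence of crossings, the most of the 10 that can be at the east bank as the rowboat arrives there on crossing 9 is 9 — never all 10.
So no plan with fewer than 11 crossings exists, and this one achieves 11:
1. 2 poachers → the east bank.  (the west bank: 5R 3P; the east bank: 0R 2P)
2. 1 poacher ← the west bank.  (the west bank: 5R 4P; the east bank: 0R 1P)
3. 3 poachers → the east bank.  (the west bank: 5R 1P; the east bank: 0R 4P)
4. 1 poacher ← the west bank.  (the west bank: 5R 2P; the east bank: 0R 3P)
5. 3 rangers → the east bank.  (the west bank: 2R 2P; the east bank: 3R 3P)
6. 1 ranger and 1 poacher ← the west bank.  (the west bank: 3R 3P; the east bank: 2R 2P)
7. 3 rangers → the east bank.  (the west bank: 0R 3P; the east bank: 5R 2P)
8. 1 poacher ← the west bank.  (the west bank: 0R 4P; the east bank: 5R 1P)
9. 2 poachers → the east bank.  (the west bank: 0R 2P; the east bank: 5R 3P)
10. 1 poacher ← the west bank.  (the west bank: 0R 3P; the east bank: 5R 2P)
11. 3 poachers → the east bank.  (the west bank: 0R 0P; the east bank: 5R 5P)

11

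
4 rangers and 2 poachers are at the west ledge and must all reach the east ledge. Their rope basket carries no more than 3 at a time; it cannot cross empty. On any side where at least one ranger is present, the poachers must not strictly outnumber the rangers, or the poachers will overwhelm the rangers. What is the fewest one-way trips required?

5

Counting alone: each trip to the east ledge takes at most 3 across and each return brings at least 1 back, so after t trips out (and t−1 returns) at most 3t − (t−1) of the 6 are across; that first reaches 6 at t = 3, so at least 5 crossings are needed.
The plan below uses exactly 5 crossings, so it is optimal:
1. 2 poachers → the east ledge.  (the west ledge: 4R 0P; the east ledge: 0R 2P)
2. 1 poacher ← the west ledge.  (the west ledge: 4R 1P; the east ledge: 0R 1P)
3. 2 rangers and 1 poacher → the east ledge.  (the west ledge: 2R 0P; the east ledge: 2R 2P)
4. 1 poacher ← the west ledge.  (the west ledge: 2R 1P; the east ledge: 2R 1P)
5. 2 rangers and 1 poacher → the east ledge.  (the west ledge: 0R 0P; the east ledge: 4R 2P)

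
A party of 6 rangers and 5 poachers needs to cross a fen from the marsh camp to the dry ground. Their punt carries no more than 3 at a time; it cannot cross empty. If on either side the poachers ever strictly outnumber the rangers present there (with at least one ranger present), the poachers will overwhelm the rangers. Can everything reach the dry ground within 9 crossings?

Yes

Yes — this plan uses 9 crossings (≤ 9):
1. 3 poachers → the dry ground.  (the marsh camp: 6R 2P; the dry ground: 0R 3P)
2. 1 poacher ← the marsh camp.  (the marsh camp: 6R 3P; the dry ground: 0R 2P)
3. 3 rangers → the dry ground.  (the marsh camp: 3R 3P; the dry ground: 3R 2P)
4. 1 ranger ← the marsh camp.  (the marsh camp: 4R 3P; the dry ground: 2R 2P)
5. 2 rangers and 1 poacher → the dry ground.  (the marsh camp: 2R 2P; the dry ground: 4R 3P)
6. 1 ranger ← the marsh camp.  (the marsh camp: 3R 2P; the dry ground: 3R 3P)
7. 2 rangers and 1 poacher → the dry ground.  (the marsh camp: 1R 1P; the dry ground: 5R 4P)
8. 1 ranger ← the marsh camp.  (the marsh camp: 2R 1P; the dry ground: 4R 4P)
9. 2 rangers and 1 poacher → the dry ground.  (the marsh camp: 0R 0P; the dry ground: 6R 5P)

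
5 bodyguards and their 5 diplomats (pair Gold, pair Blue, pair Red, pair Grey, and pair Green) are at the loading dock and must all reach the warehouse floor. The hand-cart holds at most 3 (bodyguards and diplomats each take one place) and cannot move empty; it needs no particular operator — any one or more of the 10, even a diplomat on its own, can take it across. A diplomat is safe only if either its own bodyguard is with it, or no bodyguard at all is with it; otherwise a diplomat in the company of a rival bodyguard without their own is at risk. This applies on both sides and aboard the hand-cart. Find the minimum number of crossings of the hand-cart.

Counting alone: each trip to the warehouse floor takes at most 3 across and each return brings at least 1 back, so after t trips out (and t−1 returns) at most 3t − (t−1) of the 10 are across; that first reaches 10 at t = 5, so at least 9 crossings are needed.
The safety rule pushes this higher. Following every safe sequence of crossings, the most of the 10 that can be at the warehouse floor as the hand-cart arrives there on crossing 9 is 9 — never all 10.
So no plan with fewer than 11 crossings exists, and this one achieves 11:
1. bodyguard Gold and diplomat Gold cross → the warehouse floor.
2. bodyguard Gold crosses ← the loading dock.
3. diplomat Blue, diplomat Grey, and diplomat Red cross → the warehouse floor.
4. diplomat Gold crosses ← the loading dock.
5. bodyguard Blue, bodyguard Grey, and bodyguard Red cross → the warehouse floor.
6. bodyguard Blue and diplomat Blue cross ← the loading dock.
7. bodyguard Blue, bodyguard Gold, and bodyguard Green cross → the warehouse floor.
8. diplomat Red crosses ← the loading dock.
9. diplomat Blue and diplomat Gold cross → the warehouse floor.
10. diplomat Gold crosses ← the loading dock.
11. diplomat Gold, diplomat Green, and diplomat Red cross → the warehouse floor.

11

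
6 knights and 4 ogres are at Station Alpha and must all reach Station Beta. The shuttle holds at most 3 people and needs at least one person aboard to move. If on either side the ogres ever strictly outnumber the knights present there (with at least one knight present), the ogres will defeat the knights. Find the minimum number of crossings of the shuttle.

Counting alone: each trip to Station Beta takes at most 3 across and each return brings at least 1 back, so after t trips out (and t−1 returns) at most 3t − (t−1) of the 10 are across; that first reaches 10 at t = 5, so at least 9 crossings are needed.
The plan below uses exactly 9 crossings, so it is optimal:
1. 2 ogres → Station Beta.  (Station Alpha: 6K 2O; Station Beta: 0K 2O)
2. 1 ogre ← Station Alpha.  (Station Alpha: 6K 3O; Station Beta: 0K 1O)
3. 3 ogres → Station Beta.  (Station Alpha: 6K 0O; Station Beta: 0K 4O)
4. 1 ogre ← Station Alpha.  (Station Alpha: 6K 1O; Station Beta: 0K 3O)
5. 3 knights → Station Beta.  (Station Alpha: 3K 1O; Station Beta: 3K 3O)
6. 1 ogre ← Station Alpha.  (Station Alpha: 3K 2O; Station Beta: 3K 2O)
7. 1 knight and 2 ogres → Station Beta.  (Station Alpha: 2K 0O; Station Beta: 4K 4O)
8. 1 ogre ← Station Alpha.  (Station Alpha: 2K 1O; Station Beta: 4K 3O)
9. 2 knights and 1 ogre → Station Beta.  (Station Alpha: 0K 0O; Station Beta: 6K 4O)

9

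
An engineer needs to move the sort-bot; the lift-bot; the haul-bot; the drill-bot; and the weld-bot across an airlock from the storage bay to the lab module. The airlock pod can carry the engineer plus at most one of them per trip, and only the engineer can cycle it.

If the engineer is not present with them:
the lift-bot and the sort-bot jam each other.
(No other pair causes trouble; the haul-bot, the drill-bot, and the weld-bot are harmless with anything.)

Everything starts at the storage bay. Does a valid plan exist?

1. Engineer goes to the lab module with the sort-bot.  [the storage bay: the drill-bot, the haul-bot, the lift-bot, the weld-bot | the lab module: the sort-bot]
2. Engineer goes back to the storage bay alone.  [the storage bay: the drill-bot, the haul-bot, the lift-bot, the weld-bot | the lab module: the sort-bot]
3. Engineer goes to the lab module with the haul-bot.  [the storage bay: the drill-bot, the lift-bot, the weld-bot | the lab module: the haul-bot, the sort-bot]
4. Engineer goes back to the storage bay alone.  [the storage bay: the drill-bot, the lift-bot, the weld-bot | the lab module: the haul-bot, the sort-bot]
5. Engineer goes to the lab module with the drill-bot.  [the storage bay: the lift-bot, the weld-bot | the lab module: the drill-bot, the haul-bot, the sort-bot]
6. Engineer goes back to the storage bay alone.  [the storage bay: the lift-bot, the weld-bot | the lab module: the drill-bot, the haul-bot, the sort-bot]
7. Engineer goes to the lab module with the weld-bot.  [the storage bay: the lift-bot | the lab module: the drill-bot, the haul-bot, the sort-bot, the weld-bot]
8. Engineer goes back to the storage bay alone.  [the storage bay: the lift-bot | the lab module: the drill-bot, the haul-bot, the sort-bot, the weld-bot]
9. Engineer goes to the lab module with the lift-bot.  [the storage bay: — | the lab module: the drill-bot, the haul-bot, the lift-bot, the sort-bot, the weld-bot]

Yes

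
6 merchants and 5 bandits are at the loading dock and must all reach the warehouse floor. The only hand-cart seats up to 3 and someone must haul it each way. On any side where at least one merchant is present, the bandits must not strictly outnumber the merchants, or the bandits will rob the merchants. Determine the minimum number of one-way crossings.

9

Counting alone: each trip to the warehouse floor takes at most 3 across and each return brings at least 1 back, so after t trips out (and t−1 returns) at most 3t − (t−1) of the 11 are across; that first reaches 11 at t = 5, so at least 9 crossings are needed.
The plan below uses exactly 9 crossings, so it is optimal:
1. 3 bandits → the warehouse floor.  (the loading dock: 6M 2B; the warehouse floor: 0M 3B)
2. 1 bandit ← the loading dock.  (the loading dock: 6M 3B; the warehouse floor: 0M 2B)
3. 3 merchants → the warehouse floor.  (the loading dock: 3M 3B; the warehouse floor: 3M 2B)
4. 1 merchant ← the loading dock.  (the loading dock: 4M 3B; the warehouse floor: 2M 2B)
5. 2 merchants and 1 bandit → the warehouse floor.  (the loading dock: 2M 2B; the warehouse floor: 4M 3B)
6. 1 merchant ← the loading dock.  (the loading dock: 3M 2B; the warehouse floor: 3M 3B)
7. 2 merchants and 1 bandit → the warehouse floor.  (the loading dock: 1M 1B; the warehouse floor: 5M 4B)
8. 1 merchant ← the loading dock.  (the loading dock: 2M 1B; the warehouse floor: 4M 4B)
9. 2 merchants and 1 bandit → the warehouse floor.  (the loading dock: 0M 0B; the warehouse floor: 6M 5B)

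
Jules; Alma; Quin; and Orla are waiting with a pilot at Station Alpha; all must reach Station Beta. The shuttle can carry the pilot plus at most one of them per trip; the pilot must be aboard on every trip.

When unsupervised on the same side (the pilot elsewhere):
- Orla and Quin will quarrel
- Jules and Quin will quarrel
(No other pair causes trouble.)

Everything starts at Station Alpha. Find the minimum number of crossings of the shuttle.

9

Counting alone: the pilot can take at most 1 across per trip to Station Beta, so moving all 4 needs at least 4 loaded trips out, with a return between consecutive ones — at least 7 crossings.
The safety rule pushes this higher. Following every safe sequence of crossings, the most of the 4 that can be at Station Beta as the shuttle arrives there on crossing 7 is 3 — never all 4.
So no plan with fewer than 9 crossings exists, and this one achieves 9:
1. Pilot goes to Station Beta with Quin.
2. Pilot goes back to Station Alpha alone.
3. Pilot goes to Station Beta with Jules.
4. Pilot goes back to Station Alpha with Quin.
5. Pilot goes to Station Beta with Orla.
6. Pilot goes back to Station Alpha alone.
7. Pilot goes to Station Beta with Alma.
8. Pilot goes back to Station Alpha alone.
9. Pilot goes to Station Beta with Quin.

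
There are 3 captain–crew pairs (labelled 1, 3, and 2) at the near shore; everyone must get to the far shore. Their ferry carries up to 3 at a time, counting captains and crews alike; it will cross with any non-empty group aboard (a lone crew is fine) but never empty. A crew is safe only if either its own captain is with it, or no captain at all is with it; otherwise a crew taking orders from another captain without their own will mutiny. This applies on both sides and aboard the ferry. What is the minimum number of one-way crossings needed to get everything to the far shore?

5

Counting alone: each trip to the far shore takes at most 3 across and each return brings at least 1 back, so after t trips out (and t−1 returns) at most 3t − (t−1) of the 6 are across; that first reaches 6 at t = 3, so at least 5 crossings are needed.
The plan below uses exactly 5 crossings, so it is optimal:
1. captain 1 and crew 1 cross → the far shore.
2. captain 1 crosses ← the near shore.
3. captain 1, captain 2, and captain 3 cross → the far shore.
4. crew 1 crosses ← the near shore.
5. crew 1, crew 2, and crew 3 cross → the far shore.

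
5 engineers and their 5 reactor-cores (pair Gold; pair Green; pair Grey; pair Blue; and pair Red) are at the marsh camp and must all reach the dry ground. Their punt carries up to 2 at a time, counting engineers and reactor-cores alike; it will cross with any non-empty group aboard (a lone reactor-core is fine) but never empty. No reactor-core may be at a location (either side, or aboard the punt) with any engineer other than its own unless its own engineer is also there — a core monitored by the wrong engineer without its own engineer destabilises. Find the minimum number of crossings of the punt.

Following every safe sequence of crossings from the start, the most of the 10 that can be at the dry ground as the punt arrives there on crossings 1, 3, 5, 7 is 2, 3, 4, 5 respectively; the best ever achieved is 5 of 10.
From crossing 9 on, no configuration arises that was not already reachable earlier: only 82 distinct safe configurations (who is on which side, and where the punt is) can ever be reached, none of them has everyone across, and every continuation just revisits them. So no valid plan exists.

impossible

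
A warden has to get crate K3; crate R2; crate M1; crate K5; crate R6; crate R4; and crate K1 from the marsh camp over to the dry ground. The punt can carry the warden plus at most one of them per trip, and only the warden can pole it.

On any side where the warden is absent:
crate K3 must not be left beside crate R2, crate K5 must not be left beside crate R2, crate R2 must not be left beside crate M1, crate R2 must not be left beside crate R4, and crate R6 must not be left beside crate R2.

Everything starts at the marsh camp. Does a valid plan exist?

No

Following every safe sequence of crossings from the start, the most of the 7 that can be at the dry ground as the punt arrives there on crossings 1, 3, 5 is 1, 2, 3 respectively; the best ever achieved is 3 of 7.
From crossing 7 on, no configuration arises that was not already reachable earlier: only 26 distinct safe configurations (who is on which side, and where the punt is) can ever be reached, none of them has everyone across, and every continuation just revisits them. So no valid plan exists.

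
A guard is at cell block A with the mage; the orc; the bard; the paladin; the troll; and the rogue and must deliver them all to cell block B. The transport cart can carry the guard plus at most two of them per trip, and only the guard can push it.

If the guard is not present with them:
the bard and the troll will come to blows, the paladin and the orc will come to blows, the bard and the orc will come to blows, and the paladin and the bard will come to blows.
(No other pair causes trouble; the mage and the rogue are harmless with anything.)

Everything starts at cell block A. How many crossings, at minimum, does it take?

Counting alone: the guard can take at most 2 across per trip to cell block B, so moving all 6 needs at least 3 loaded trips out, with a return between consecutive ones — at least 5 crossings.
The safety rule pushes this higher. Following every safe sequence of crossings, the most of the 6 that can be at cell block B as the transport cart arrives there on crossings 5, 7 is 4, 5 respectively — never all 6.
So no plan with fewer than 9 crossings exists, and this one achieves 9:
1. Guard goes to cell block B with the bard and the orc.
2. Guard goes back to cell block A with the orc.
3. Guard goes to cell block B with the mage and the orc.
4. Guard goes back to cell block A with the orc.
5. Guard goes to cell block B with the orc and the troll.
6. Guard goes back to cell block A with the bard.
7. Guard goes to cell block B with the bard and the rogue.
8. Guard goes back to cell block A with the bard.
9. Guard goes to cell block B with the bard and the paladin.

9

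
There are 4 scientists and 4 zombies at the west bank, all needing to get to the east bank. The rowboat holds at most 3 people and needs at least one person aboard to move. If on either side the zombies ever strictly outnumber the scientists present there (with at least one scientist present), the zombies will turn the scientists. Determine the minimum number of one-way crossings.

Counting alone: each trip to the east bank takes at most 3 across and each return brings at least 1 back, so after t trips out (and t−1 returns) at most 3t − (t−1) of the 8 are across; that first reaches 8 at t = 4, so at least 7 crossings are needed.
The safety rule pushes this higher. Following every safe sequence of crossings, the most of the 8 that can be at the east bank as the rowboat arrives there on crossing 7 is 7 — never all 8.
So no plan with fewer than 9 crossings exists, and this one achieves 9:
1. 2 zombies → the east bank.  (the west bank: 4S 2Z; the east bank: 0S 2Z)
2. 1 zombie ← the west bank.  (the west bank: 4S 3Z; the east bank: 0S 1Z)
3. 3 zombies → the east bank.  (the west bank: 4S 0Z; the east bank: 0S 4Z)
4. 1 zombie ← the west bank.  (the west bank: 4S 1Z; the east bank: 0S 3Z)
5. 3 scientists → the east bank.  (the west bank: 1S 1Z; the east bank: 3S 3Z)
6. 1 scientist and 1 zombie ← the west bank.  (the west bank: 2S 2Z; the east bank: 2S 2Z)
7. 2 scientists → the east bank.  (the west bank: 0S 2Z; the east bank: 4S 2Z)
8. 1 zombie ← the west bank.  (the west bank: 0S 3Z; the east bank: 4S 1Z)
9. 3 zombies → the east bank.  (the west bank: 0S 0Z; the east bank: 4S 4Z)

9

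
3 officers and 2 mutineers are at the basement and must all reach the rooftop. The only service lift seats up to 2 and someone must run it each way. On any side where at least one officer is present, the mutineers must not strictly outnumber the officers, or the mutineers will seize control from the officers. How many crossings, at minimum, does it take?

Counting alone: each trip to the rooftop takes at most 2 across and each return brings at least 1 back, so after t trips out (and t−1 returns) at most 2t − (t−1) of the 5 are across; that first reaches 5 at t = 4, so at least 7 crossings are needed.
The plan below uses exactly 7 crossings, so it is optimal:
1. 2 mutineers → the rooftop.  (the basement: 3O 0M; the rooftop: 0O 2M)
2. 1 mutineer ← the basement.  (the basement: 3O 1M; the rooftop: 0O 1M)
3. 2 officers → the rooftop.  (the basement: 1O 1M; the rooftop: 2O 1M)
4. 1 officer ← the basement.  (the basement: 2O 1M; the rooftop: 1O 1M)
5. 1 officer and 1 mutineer → the rooftop.  (the basement: 1O 0M; the rooftop: 2O 2M)
6. 1 mutineer ← the basement.  (the basement: 1O 1M; the rooftop: 2O 1M)
7. 1 officer and 1 mutineer → the rooftop.  (the basement: 0O 0M; the rooftop: 3O 2M)

7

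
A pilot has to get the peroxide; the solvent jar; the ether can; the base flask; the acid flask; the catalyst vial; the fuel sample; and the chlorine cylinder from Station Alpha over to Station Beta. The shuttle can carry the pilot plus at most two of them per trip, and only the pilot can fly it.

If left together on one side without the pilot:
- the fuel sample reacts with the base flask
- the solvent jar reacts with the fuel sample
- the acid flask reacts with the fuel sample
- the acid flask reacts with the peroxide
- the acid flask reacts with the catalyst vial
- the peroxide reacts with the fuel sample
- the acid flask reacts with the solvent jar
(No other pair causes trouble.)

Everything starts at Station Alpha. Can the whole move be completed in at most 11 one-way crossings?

Counting alone: the pilot can take at most 2 across per trip to Station Beta, so moving all 8 needs at least 4 loaded trips out, with a return between consecutive ones — at least 7 crossings.
The safety rule pushes this higher. Following every safe sequence of crossings, the most of the 8 that can be at Station Beta as the shuttle arrives there on crossings 7, 9, 11 is 5, 6, 7 respectively — never all 8.
So the move cannot be finished within 11 crossings. (The shortest complete plan takes 13:)
1. Pilot goes to Station Beta with the acid flask and the fuel sample.
2. Pilot goes back to Station Alpha with the acid flask.
3. Pilot goes to Station Beta with the acid flask and the ether can.
4. Pilot goes back to Station Alpha with the acid flask.
5. Pilot goes to Station Beta with the acid flask and the base flask.
6. Pilot goes back to Station Alpha with the fuel sample.
7. Pilot goes to Station Beta with the peroxide and the solvent jar.
8. Pilot goes back to Station Alpha with the acid flask.
9. Pilot goes to Station Beta with the acid flask and the catalyst vial.
10. Pilot goes back to Station Alpha with the acid flask.
11. Pilot goes to Station Beta with the acid flask and the chlorine cylinder.
12. Pilot goes back to Station Alpha with the acid flask.
13. Pilot goes to Station Beta with the acid flask and the fuel sample.

No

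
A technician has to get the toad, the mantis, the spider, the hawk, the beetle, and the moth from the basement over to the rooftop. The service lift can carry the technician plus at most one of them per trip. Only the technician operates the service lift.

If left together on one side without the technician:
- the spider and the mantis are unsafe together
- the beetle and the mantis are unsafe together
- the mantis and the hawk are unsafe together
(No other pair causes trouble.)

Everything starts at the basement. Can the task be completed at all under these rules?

No

Following every safe sequence of crossings from the start, the most of the 6 that can be at the rooftop as the service lift arrives there on crossings 1, 3, 5, 7 is 1, 2, 3, 4 respectively; the best ever achieved is 4 of 6.
From crossing 9 on, no configuration arises that was not already reachable earlier: only 36 distinct safe configurations (who is on which side, and where the service lift is) can ever be reached, none of them has everyone across, and every continuation just revisits them. So no valid plan exists.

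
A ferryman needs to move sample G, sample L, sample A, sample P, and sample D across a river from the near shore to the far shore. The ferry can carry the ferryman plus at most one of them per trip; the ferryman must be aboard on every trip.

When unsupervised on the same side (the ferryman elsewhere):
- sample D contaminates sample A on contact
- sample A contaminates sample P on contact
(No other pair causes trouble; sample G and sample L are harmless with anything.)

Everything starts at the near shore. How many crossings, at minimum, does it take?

Counting alone: the ferryman can take at most 1 across per trip to the far shore, so moving all 5 needs at least 5 loaded trips out, with a return between consecutive ones — at least 9 crossings.
The safety rule pushes this higher. Following every safe sequence of crossings, the most of the 5 that can be at the far shore as the ferry arrives there on crossing 9 is 4 — never all 5.
So no plan with fewer than 11 crossings exists, and this one achieves 11:
1. Ferryman goes to the far shore with sample A.
2. Ferryman goes back to the near shore alone.
3. Ferryman goes to the far shore with sample G.
4. Ferryman goes back to the near shore alone.
5. Ferryman goes to the far shore with sample L.
6. Ferryman goes back to the near shore alone.
7. Ferryman goes to the far shore with sample P.
8. Ferryman goes back to the near shore with sample A.
9. Ferryman goes to the far shore with sample D.
10. Ferryman goes back to the near shore alone.
11. Ferryman goes to the far shore with sample A.

11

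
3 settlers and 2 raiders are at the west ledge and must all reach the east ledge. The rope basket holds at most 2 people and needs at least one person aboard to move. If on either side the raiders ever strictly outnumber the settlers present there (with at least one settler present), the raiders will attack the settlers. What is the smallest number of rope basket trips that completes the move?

Counting alone: each trip to the east ledge takes at most 2 across and each return brings at least 1 back, so after t trips out (and t−1 returns) at most 2t − (t−1) of the 5 are across; that first reaches 5 at t = 4, so at least 7 crossings are needed.
The plan below uses exactly 7 crossings, so it is optimal:
1. 2 raiders → the east ledge.  (the west ledge: 3S 0R; the east ledge: 0S 2R)
2. 1 raider ← the west ledge.  (the west ledge: 3S 1R; the east ledge: 0S 1R)
3. 2 settlers → the east ledge.  (the west ledge: 1S 1R; the east ledge: 2S 1R)
4. 1 settler ← the west ledge.  (the west ledge: 2S 1R; the east ledge: 1S 1R)
5. 1 settler and 1 raider → the east ledge.  (the west ledge: 1S 0R; the east ledge: 2S 2R)
6. 1 raider ← the west ledge.  (the west ledge: 1S 1R; the east ledge: 2S 1R)
7. 1 settler and 1 raider → the east ledge.  (the west ledge: 0S 0R; the east ledge: 3S 2R)

7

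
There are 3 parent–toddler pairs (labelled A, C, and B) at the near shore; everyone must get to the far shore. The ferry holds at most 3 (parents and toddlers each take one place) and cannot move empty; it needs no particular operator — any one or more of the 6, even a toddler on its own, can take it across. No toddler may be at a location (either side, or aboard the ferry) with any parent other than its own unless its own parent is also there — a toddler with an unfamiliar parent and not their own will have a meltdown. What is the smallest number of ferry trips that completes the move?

Counting alone: each trip to the far shore takes at most 3 across and each return brings at least 1 back, so after t trips out (and t−1 returns) at most 3t − (t−1) of the 6 are across; that first reaches 6 at t = 3, so at least 5 crossings are needed.
The plan below uses exactly 5 crossings, so it is optimal:
1. parent A and toddler A cross → the far shore.
2. parent A crosses ← the near shore.
3. parent A, parent B, and parent C cross → the far shore.
4. toddler A crosses ← the near shore.
5. toddler A, toddler B, and toddler C cross → the far shore.

5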